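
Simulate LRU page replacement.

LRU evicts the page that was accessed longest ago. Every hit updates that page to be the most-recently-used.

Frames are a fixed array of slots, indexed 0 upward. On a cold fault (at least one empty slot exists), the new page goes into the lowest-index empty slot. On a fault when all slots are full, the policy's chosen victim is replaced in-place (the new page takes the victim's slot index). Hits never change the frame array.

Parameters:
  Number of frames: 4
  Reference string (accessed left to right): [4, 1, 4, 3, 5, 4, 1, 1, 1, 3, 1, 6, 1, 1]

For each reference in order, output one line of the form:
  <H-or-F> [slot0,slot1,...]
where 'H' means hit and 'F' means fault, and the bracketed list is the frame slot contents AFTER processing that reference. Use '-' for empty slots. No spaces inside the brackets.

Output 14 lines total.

F [4,-,-,-]
F [4,1,-,-]
H [4,1,-,-]
F [4,1,3,-]
F [4,1,3,5]
H [4,1,3,5]
H [4,1,3,5]
H [4,1,3,5]
H [4,1,3,5]
H [4,1,3,5]
H [4,1,3,5]
F [4,1,3,6]
H [4,1,3,6]
H [4,1,3,6]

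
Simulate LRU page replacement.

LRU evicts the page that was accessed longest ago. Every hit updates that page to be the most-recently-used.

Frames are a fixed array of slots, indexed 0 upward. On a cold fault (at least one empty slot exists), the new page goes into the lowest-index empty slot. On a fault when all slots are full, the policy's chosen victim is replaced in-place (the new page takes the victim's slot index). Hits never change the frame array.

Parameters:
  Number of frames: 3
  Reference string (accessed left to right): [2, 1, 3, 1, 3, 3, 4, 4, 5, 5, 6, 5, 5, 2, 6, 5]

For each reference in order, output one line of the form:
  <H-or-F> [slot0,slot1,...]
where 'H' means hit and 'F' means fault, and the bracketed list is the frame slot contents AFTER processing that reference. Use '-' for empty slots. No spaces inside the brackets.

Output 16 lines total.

F [2,-,-]
F [2,1,-]
F [2,1,3]
H [2,1,3]
H [2,1,3]
H [2,1,3]
F [4,1,3]
H [4,1,3]
F [4,5,3]
H [4,5,3]
F [4,5,6]
H [4,5,6]
H [4,5,6]
F [2,5,6]
H [2,5,6]
H [2,5,6]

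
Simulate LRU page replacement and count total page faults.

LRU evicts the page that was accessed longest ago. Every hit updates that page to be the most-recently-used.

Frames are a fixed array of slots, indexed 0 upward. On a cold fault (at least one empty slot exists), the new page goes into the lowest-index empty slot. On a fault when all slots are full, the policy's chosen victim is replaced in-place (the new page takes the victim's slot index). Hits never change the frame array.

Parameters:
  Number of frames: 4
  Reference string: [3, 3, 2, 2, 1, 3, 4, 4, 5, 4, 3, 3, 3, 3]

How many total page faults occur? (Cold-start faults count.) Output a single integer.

Answer: 5

Derivation:
Step 0: ref 3 → FAULT, frames=[3,-,-,-]
Step 1: ref 3 → HIT, frames=[3,-,-,-]
Step 2: ref 2 → FAULT, frames=[3,2,-,-]
Step 3: ref 2 → HIT, frames=[3,2,-,-]
Step 4: ref 1 → FAULT, frames=[3,2,1,-]
Step 5: ref 3 → HIT, frames=[3,2,1,-]
Step 6: ref 4 → FAULT, frames=[3,2,1,4]
Step 7: ref 4 → HIT, frames=[3,2,1,4]
Step 8: ref 5 → FAULT (evict 2), frames=[3,5,1,4]
Step 9: ref 4 → HIT, frames=[3,5,1,4]
Step 10: ref 3 → HIT, frames=[3,5,1,4]
Step 11: ref 3 → HIT, frames=[3,5,1,4]
Step 12: ref 3 → HIT, frames=[3,5,1,4]
Step 13: ref 3 → HIT, frames=[3,5,1,4]
Total faults: 5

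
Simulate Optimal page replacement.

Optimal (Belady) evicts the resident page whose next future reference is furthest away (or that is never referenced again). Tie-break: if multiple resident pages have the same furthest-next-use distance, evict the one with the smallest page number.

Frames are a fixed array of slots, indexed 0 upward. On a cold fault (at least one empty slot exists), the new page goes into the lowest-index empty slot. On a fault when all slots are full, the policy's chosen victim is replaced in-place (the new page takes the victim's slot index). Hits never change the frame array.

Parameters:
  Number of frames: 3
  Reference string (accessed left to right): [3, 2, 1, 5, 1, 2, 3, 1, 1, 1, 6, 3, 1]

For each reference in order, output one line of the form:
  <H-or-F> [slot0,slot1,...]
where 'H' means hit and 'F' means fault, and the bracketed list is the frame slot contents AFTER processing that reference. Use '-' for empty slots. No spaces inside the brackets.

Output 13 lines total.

F [3,-,-]
F [3,2,-]
F [3,2,1]
F [5,2,1]
H [5,2,1]
H [5,2,1]
F [5,3,1]
H [5,3,1]
H [5,3,1]
H [5,3,1]
F [6,3,1]
H [6,3,1]
H [6,3,1]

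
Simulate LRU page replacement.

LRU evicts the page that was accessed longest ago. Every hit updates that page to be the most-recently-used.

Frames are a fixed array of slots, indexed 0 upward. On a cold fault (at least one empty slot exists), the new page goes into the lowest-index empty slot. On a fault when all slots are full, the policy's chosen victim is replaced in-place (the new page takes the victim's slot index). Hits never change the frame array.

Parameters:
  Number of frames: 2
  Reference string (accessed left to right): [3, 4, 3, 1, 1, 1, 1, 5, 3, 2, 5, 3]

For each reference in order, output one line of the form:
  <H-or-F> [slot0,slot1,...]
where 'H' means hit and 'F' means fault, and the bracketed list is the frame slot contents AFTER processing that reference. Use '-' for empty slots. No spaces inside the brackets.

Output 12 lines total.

F [3,-]
F [3,4]
H [3,4]
F [3,1]
H [3,1]
H [3,1]
H [3,1]
F [5,1]
F [5,3]
F [2,3]
F [2,5]
F [3,5]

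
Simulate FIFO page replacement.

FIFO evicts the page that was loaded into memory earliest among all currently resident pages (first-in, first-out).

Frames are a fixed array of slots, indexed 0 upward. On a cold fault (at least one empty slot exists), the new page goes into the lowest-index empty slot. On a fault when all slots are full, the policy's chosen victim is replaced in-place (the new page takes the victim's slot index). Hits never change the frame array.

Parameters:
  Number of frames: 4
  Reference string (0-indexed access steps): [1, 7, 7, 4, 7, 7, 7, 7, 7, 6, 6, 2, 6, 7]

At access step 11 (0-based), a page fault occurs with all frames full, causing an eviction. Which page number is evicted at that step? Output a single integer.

Step 0: ref 1 -> FAULT, frames=[1,-,-,-]
Step 1: ref 7 -> FAULT, frames=[1,7,-,-]
Step 2: ref 7 -> HIT, frames=[1,7,-,-]
Step 3: ref 4 -> FAULT, frames=[1,7,4,-]
Step 4: ref 7 -> HIT, frames=[1,7,4,-]
Step 5: ref 7 -> HIT, frames=[1,7,4,-]
Step 6: ref 7 -> HIT, frames=[1,7,4,-]
Step 7: ref 7 -> HIT, frames=[1,7,4,-]
Step 8: ref 7 -> HIT, frames=[1,7,4,-]
Step 9: ref 6 -> FAULT, frames=[1,7,4,6]
Step 10: ref 6 -> HIT, frames=[1,7,4,6]
Step 11: ref 2 -> FAULT, evict 1, frames=[2,7,4,6]
At step 11: evicted page 1

Answer: 1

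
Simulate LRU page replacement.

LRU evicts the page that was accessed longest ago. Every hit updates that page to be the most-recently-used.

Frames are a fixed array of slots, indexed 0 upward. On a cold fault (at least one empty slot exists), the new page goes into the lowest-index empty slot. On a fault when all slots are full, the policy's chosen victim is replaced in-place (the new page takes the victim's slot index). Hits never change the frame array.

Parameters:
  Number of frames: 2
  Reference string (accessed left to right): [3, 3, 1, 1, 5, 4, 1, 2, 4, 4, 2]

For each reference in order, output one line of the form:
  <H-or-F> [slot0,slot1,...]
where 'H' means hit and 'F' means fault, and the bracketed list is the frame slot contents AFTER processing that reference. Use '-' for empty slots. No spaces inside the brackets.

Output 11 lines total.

F [3,-]
H [3,-]
F [3,1]
H [3,1]
F [5,1]
F [5,4]
F [1,4]
F [1,2]
F [4,2]
H [4,2]
H [4,2]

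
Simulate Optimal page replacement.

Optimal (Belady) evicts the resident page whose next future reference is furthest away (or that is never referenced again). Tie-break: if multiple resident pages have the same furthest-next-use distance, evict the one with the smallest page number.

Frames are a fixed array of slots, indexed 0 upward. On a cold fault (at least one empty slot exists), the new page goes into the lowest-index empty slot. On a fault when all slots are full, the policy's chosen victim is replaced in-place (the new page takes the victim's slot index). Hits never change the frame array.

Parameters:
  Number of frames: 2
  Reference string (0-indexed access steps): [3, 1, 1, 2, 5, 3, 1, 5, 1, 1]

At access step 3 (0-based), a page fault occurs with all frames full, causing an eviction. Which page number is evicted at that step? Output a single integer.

Answer: 1

Derivation:
Step 0: ref 3 -> FAULT, frames=[3,-]
Step 1: ref 1 -> FAULT, frames=[3,1]
Step 2: ref 1 -> HIT, frames=[3,1]
Step 3: ref 2 -> FAULT, evict 1, frames=[3,2]
At step 3: evicted page 1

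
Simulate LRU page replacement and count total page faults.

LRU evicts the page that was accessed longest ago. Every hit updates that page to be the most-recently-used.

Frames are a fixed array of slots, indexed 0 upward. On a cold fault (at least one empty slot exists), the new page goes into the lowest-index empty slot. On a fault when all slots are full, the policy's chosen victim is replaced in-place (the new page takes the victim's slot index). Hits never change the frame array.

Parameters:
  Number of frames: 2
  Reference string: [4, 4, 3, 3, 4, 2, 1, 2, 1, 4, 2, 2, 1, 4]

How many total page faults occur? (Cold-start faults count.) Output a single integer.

Step 0: ref 4 → FAULT, frames=[4,-]
Step 1: ref 4 → HIT, frames=[4,-]
Step 2: ref 3 → FAULT, frames=[4,3]
Step 3: ref 3 → HIT, frames=[4,3]
Step 4: ref 4 → HIT, frames=[4,3]
Step 5: ref 2 → FAULT (evict 3), frames=[4,2]
Step 6: ref 1 → FAULT (evict 4), frames=[1,2]
Step 7: ref 2 → HIT, frames=[1,2]
Step 8: ref 1 → HIT, frames=[1,2]
Step 9: ref 4 → FAULT (evict 2), frames=[1,4]
Step 10: ref 2 → FAULT (evict 1), frames=[2,4]
Step 11: ref 2 → HIT, frames=[2,4]
Step 12: ref 1 → FAULT (evict 4), frames=[2,1]
Step 13: ref 4 → FAULT (evict 2), frames=[4,1]
Total faults: 8

Answer: 8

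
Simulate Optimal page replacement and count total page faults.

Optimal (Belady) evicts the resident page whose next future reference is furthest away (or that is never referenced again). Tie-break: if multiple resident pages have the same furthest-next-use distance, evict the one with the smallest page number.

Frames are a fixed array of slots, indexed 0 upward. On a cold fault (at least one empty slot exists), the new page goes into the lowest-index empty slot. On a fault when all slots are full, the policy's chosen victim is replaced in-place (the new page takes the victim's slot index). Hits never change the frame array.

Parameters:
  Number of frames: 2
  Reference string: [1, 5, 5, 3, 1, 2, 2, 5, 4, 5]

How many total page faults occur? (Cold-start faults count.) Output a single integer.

Step 0: ref 1 → FAULT, frames=[1,-]
Step 1: ref 5 → FAULT, frames=[1,5]
Step 2: ref 5 → HIT, frames=[1,5]
Step 3: ref 3 → FAULT (evict 5), frames=[1,3]
Step 4: ref 1 → HIT, frames=[1,3]
Step 5: ref 2 → FAULT (evict 1), frames=[2,3]
Step 6: ref 2 → HIT, frames=[2,3]
Step 7: ref 5 → FAULT (evict 2), frames=[5,3]
Step 8: ref 4 → FAULT (evict 3), frames=[5,4]
Step 9: ref 5 → HIT, frames=[5,4]
Total faults: 6

Answer: 6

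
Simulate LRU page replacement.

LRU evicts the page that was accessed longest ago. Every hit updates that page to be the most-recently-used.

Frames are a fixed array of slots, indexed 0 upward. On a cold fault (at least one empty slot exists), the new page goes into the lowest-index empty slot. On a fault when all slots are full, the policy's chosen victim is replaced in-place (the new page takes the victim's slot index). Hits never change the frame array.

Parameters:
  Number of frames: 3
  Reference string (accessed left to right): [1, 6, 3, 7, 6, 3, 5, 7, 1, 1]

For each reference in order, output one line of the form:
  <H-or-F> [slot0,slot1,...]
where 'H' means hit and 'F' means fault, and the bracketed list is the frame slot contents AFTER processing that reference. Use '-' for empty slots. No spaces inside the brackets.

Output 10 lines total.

F [1,-,-]
F [1,6,-]
F [1,6,3]
F [7,6,3]
H [7,6,3]
H [7,6,3]
F [5,6,3]
F [5,7,3]
F [5,7,1]
H [5,7,1]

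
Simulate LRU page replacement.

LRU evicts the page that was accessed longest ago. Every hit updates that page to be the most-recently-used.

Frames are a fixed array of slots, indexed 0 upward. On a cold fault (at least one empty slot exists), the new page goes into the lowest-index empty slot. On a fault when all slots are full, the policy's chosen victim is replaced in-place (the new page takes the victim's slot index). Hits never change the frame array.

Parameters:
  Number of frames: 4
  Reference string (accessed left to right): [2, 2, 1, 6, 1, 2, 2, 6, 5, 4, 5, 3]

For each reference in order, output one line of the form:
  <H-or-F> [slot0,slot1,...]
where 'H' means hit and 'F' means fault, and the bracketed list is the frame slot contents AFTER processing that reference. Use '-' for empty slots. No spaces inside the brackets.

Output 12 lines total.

F [2,-,-,-]
H [2,-,-,-]
F [2,1,-,-]
F [2,1,6,-]
H [2,1,6,-]
H [2,1,6,-]
H [2,1,6,-]
H [2,1,6,-]
F [2,1,6,5]
F [2,4,6,5]
H [2,4,6,5]
F [3,4,6,5]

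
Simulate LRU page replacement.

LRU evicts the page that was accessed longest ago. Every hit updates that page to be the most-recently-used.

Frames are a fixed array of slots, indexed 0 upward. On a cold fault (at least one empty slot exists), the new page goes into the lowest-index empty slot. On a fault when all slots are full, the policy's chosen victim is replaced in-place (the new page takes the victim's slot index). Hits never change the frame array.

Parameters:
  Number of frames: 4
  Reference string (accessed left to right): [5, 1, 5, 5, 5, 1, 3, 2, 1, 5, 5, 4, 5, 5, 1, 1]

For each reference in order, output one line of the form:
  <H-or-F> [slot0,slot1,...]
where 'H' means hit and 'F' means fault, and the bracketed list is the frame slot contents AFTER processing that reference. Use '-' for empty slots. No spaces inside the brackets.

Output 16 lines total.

F [5,-,-,-]
F [5,1,-,-]
H [5,1,-,-]
H [5,1,-,-]
H [5,1,-,-]
H [5,1,-,-]
F [5,1,3,-]
F [5,1,3,2]
H [5,1,3,2]
H [5,1,3,2]
H [5,1,3,2]
F [5,1,4,2]
H [5,1,4,2]
H [5,1,4,2]
H [5,1,4,2]
H [5,1,4,2]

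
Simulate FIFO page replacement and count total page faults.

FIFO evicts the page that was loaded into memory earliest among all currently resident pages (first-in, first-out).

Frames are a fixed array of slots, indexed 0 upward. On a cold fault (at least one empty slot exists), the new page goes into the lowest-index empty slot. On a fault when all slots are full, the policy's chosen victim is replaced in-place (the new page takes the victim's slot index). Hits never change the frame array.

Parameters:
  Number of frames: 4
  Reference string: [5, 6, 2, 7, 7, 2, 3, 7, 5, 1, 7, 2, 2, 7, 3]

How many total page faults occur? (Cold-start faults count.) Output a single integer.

Answer: 10

Derivation:
Step 0: ref 5 → FAULT, frames=[5,-,-,-]
Step 1: ref 6 → FAULT, frames=[5,6,-,-]
Step 2: ref 2 → FAULT, frames=[5,6,2,-]
Step 3: ref 7 → FAULT, frames=[5,6,2,7]
Step 4: ref 7 → HIT, frames=[5,6,2,7]
Step 5: ref 2 → HIT, frames=[5,6,2,7]
Step 6: ref 3 → FAULT (evict 5), frames=[3,6,2,7]
Step 7: ref 7 → HIT, frames=[3,6,2,7]
Step 8: ref 5 → FAULT (evict 6), frames=[3,5,2,7]
Step 9: ref 1 → FAULT (evict 2), frames=[3,5,1,7]
Step 10: ref 7 → HIT, frames=[3,5,1,7]
Step 11: ref 2 → FAULT (evict 7), frames=[3,5,1,2]
Step 12: ref 2 → HIT, frames=[3,5,1,2]
Step 13: ref 7 → FAULT (evict 3), frames=[7,5,1,2]
Step 14: ref 3 → FAULT (evict 5), frames=[7,3,1,2]
Total faults: 10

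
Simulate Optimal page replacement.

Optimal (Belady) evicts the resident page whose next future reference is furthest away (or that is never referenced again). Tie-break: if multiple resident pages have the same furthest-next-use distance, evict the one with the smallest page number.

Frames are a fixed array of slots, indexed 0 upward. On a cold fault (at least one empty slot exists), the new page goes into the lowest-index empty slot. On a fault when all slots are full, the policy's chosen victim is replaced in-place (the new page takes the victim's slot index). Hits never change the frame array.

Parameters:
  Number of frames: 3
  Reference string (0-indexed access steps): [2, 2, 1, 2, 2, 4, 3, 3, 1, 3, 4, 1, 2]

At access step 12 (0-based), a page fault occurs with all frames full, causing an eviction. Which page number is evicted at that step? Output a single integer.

Answer: 1

Derivation:
Step 0: ref 2 -> FAULT, frames=[2,-,-]
Step 1: ref 2 -> HIT, frames=[2,-,-]
Step 2: ref 1 -> FAULT, frames=[2,1,-]
Step 3: ref 2 -> HIT, frames=[2,1,-]
Step 4: ref 2 -> HIT, frames=[2,1,-]
Step 5: ref 4 -> FAULT, frames=[2,1,4]
Step 6: ref 3 -> FAULT, evict 2, frames=[3,1,4]
Step 7: ref 3 -> HIT, frames=[3,1,4]
Step 8: ref 1 -> HIT, frames=[3,1,4]
Step 9: ref 3 -> HIT, frames=[3,1,4]
Step 10: ref 4 -> HIT, frames=[3,1,4]
Step 11: ref 1 -> HIT, frames=[3,1,4]
Step 12: ref 2 -> FAULT, evict 1, frames=[3,2,4]
At step 12: evicted page 1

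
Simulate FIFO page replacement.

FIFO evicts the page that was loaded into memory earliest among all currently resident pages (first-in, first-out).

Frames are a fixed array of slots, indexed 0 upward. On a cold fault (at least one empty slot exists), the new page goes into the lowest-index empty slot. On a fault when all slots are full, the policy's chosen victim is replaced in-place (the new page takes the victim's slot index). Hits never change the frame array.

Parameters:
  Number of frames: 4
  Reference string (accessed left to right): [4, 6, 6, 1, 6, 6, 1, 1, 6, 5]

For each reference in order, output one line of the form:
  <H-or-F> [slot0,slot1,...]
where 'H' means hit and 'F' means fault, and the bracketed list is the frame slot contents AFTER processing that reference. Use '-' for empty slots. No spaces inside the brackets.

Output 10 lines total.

F [4,-,-,-]
F [4,6,-,-]
H [4,6,-,-]
F [4,6,1,-]
H [4,6,1,-]
H [4,6,1,-]
H [4,6,1,-]
H [4,6,1,-]
H [4,6,1,-]
F [4,6,1,5]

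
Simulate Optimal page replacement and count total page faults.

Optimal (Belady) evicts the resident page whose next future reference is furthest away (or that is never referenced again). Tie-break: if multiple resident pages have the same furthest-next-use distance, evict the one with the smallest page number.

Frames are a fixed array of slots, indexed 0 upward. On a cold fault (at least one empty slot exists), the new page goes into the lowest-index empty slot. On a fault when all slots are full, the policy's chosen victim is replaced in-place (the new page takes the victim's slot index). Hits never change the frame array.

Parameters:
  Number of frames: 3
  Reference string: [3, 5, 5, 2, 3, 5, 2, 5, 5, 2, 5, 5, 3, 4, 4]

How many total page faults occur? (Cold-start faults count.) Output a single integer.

Step 0: ref 3 → FAULT, frames=[3,-,-]
Step 1: ref 5 → FAULT, frames=[3,5,-]
Step 2: ref 5 → HIT, frames=[3,5,-]
Step 3: ref 2 → FAULT, frames=[3,5,2]
Step 4: ref 3 → HIT, frames=[3,5,2]
Step 5: ref 5 → HIT, frames=[3,5,2]
Step 6: ref 2 → HIT, frames=[3,5,2]
Step 7: ref 5 → HIT, frames=[3,5,2]
Step 8: ref 5 → HIT, frames=[3,5,2]
Step 9: ref 2 → HIT, frames=[3,5,2]
Step 10: ref 5 → HIT, frames=[3,5,2]
Step 11: ref 5 → HIT, frames=[3,5,2]
Step 12: ref 3 → HIT, frames=[3,5,2]
Step 13: ref 4 → FAULT (evict 2), frames=[3,5,4]
Step 14: ref 4 → HIT, frames=[3,5,4]
Total faults: 4

Answer: 4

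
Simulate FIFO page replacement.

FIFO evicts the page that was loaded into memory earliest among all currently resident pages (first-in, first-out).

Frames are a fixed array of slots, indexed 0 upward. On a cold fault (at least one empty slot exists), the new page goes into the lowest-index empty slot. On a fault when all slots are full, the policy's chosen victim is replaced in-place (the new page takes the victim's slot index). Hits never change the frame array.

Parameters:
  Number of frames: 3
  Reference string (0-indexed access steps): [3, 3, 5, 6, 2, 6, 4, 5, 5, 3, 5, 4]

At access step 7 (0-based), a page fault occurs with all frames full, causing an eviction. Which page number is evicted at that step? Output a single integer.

Answer: 6

Derivation:
Step 0: ref 3 -> FAULT, frames=[3,-,-]
Step 1: ref 3 -> HIT, frames=[3,-,-]
Step 2: ref 5 -> FAULT, frames=[3,5,-]
Step 3: ref 6 -> FAULT, frames=[3,5,6]
Step 4: ref 2 -> FAULT, evict 3, frames=[2,5,6]
Step 5: ref 6 -> HIT, frames=[2,5,6]
Step 6: ref 4 -> FAULT, evict 5, frames=[2,4,6]
Step 7: ref 5 -> FAULT, evict 6, frames=[2,4,5]
At step 7: evicted page 6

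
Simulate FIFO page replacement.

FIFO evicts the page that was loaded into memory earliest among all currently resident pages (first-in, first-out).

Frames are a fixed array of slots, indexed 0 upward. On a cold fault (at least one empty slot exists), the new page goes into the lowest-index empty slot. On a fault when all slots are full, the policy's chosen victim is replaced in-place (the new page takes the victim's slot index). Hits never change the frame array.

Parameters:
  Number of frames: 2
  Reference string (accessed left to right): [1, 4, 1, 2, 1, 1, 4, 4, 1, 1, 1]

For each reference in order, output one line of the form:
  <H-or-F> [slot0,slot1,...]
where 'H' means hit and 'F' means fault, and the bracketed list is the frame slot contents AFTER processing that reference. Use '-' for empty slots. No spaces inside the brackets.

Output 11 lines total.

F [1,-]
F [1,4]
H [1,4]
F [2,4]
F [2,1]
H [2,1]
F [4,1]
H [4,1]
H [4,1]
H [4,1]
H [4,1]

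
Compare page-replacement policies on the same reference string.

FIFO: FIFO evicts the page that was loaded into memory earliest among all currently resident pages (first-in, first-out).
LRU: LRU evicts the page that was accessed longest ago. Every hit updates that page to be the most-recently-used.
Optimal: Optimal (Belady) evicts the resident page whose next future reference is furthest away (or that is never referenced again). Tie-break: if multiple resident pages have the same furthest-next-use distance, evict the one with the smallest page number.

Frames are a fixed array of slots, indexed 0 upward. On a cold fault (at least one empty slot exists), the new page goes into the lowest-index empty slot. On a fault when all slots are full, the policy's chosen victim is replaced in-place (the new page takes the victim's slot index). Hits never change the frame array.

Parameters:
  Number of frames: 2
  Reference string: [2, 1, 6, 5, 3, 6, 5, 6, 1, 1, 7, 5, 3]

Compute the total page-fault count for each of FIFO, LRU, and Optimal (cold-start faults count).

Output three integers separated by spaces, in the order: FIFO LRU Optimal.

--- FIFO ---
  step 0: ref 2 -> FAULT, frames=[2,-] (faults so far: 1)
  step 1: ref 1 -> FAULT, frames=[2,1] (faults so far: 2)
  step 2: ref 6 -> FAULT, evict 2, frames=[6,1] (faults so far: 3)
  step 3: ref 5 -> FAULT, evict 1, frames=[6,5] (faults so far: 4)
  step 4: ref 3 -> FAULT, evict 6, frames=[3,5] (faults so far: 5)
  step 5: ref 6 -> FAULT, evict 5, frames=[3,6] (faults so far: 6)
  step 6: ref 5 -> FAULT, evict 3, frames=[5,6] (faults so far: 7)
  step 7: ref 6 -> HIT, frames=[5,6] (faults so far: 7)
  step 8: ref 1 -> FAULT, evict 6, frames=[5,1] (faults so far: 8)
  step 9: ref 1 -> HIT, frames=[5,1] (faults so far: 8)
  step 10: ref 7 -> FAULT, evict 5, frames=[7,1] (faults so far: 9)
  step 11: ref 5 -> FAULT, evict 1, frames=[7,5] (faults so far: 10)
  step 12: ref 3 -> FAULT, evict 7, frames=[3,5] (faults so far: 11)
  FIFO total faults: 11
--- LRU ---
  step 0: ref 2 -> FAULT, frames=[2,-] (faults so far: 1)
  step 1: ref 1 -> FAULT, frames=[2,1] (faults so far: 2)
  step 2: ref 6 -> FAULT, evict 2, frames=[6,1] (faults so far: 3)
  step 3: ref 5 -> FAULT, evict 1, frames=[6,5] (faults so far: 4)
  step 4: ref 3 -> FAULT, evict 6, frames=[3,5] (faults so far: 5)
  step 5: ref 6 -> FAULT, evict 5, frames=[3,6] (faults so far: 6)
  step 6: ref 5 -> FAULT, evict 3, frames=[5,6] (faults so far: 7)
  step 7: ref 6 -> HIT, frames=[5,6] (faults so far: 7)
  step 8: ref 1 -> FAULT, evict 5, frames=[1,6] (faults so far: 8)
  step 9: ref 1 -> HIT, frames=[1,6] (faults so far: 8)
  step 10: ref 7 -> FAULT, evict 6, frames=[1,7] (faults so far: 9)
  step 11: ref 5 -> FAULT, evict 1, frames=[5,7] (faults so far: 10)
  step 12: ref 3 -> FAULT, evict 7, frames=[5,3] (faults so far: 11)
  LRU total faults: 11
--- Optimal ---
  step 0: ref 2 -> FAULT, frames=[2,-] (faults so far: 1)
  step 1: ref 1 -> FAULT, frames=[2,1] (faults so far: 2)
  step 2: ref 6 -> FAULT, evict 2, frames=[6,1] (faults so far: 3)
  step 3: ref 5 -> FAULT, evict 1, frames=[6,5] (faults so far: 4)
  step 4: ref 3 -> FAULT, evict 5, frames=[6,3] (faults so far: 5)
  step 5: ref 6 -> HIT, frames=[6,3] (faults so far: 5)
  step 6: ref 5 -> FAULT, evict 3, frames=[6,5] (faults so far: 6)
  step 7: ref 6 -> HIT, frames=[6,5] (faults so far: 6)
  step 8: ref 1 -> FAULT, evict 6, frames=[1,5] (faults so far: 7)
  step 9: ref 1 -> HIT, frames=[1,5] (faults so far: 7)
  step 10: ref 7 -> FAULT, evict 1, frames=[7,5] (faults so far: 8)
  step 11: ref 5 -> HIT, frames=[7,5] (faults so far: 8)
  step 12: ref 3 -> FAULT, evict 5, frames=[7,3] (faults so far: 9)
  Optimal total faults: 9

Answer: 11 11 9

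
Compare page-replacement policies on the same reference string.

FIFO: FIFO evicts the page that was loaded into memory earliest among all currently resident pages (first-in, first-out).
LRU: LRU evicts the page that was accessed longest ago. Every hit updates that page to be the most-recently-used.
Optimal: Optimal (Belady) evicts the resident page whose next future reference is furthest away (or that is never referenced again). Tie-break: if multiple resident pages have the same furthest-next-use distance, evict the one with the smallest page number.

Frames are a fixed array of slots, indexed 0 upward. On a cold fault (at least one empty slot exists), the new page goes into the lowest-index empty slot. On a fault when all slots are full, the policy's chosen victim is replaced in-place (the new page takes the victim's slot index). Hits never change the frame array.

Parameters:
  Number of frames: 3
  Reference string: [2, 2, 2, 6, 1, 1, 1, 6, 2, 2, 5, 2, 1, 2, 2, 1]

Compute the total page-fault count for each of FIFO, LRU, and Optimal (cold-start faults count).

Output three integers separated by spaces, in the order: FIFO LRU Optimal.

--- FIFO ---
  step 0: ref 2 -> FAULT, frames=[2,-,-] (faults so far: 1)
  step 1: ref 2 -> HIT, frames=[2,-,-] (faults so far: 1)
  step 2: ref 2 -> HIT, frames=[2,-,-] (faults so far: 1)
  step 3: ref 6 -> FAULT, frames=[2,6,-] (faults so far: 2)
  step 4: ref 1 -> FAULT, frames=[2,6,1] (faults so far: 3)
  step 5: ref 1 -> HIT, frames=[2,6,1] (faults so far: 3)
  step 6: ref 1 -> HIT, frames=[2,6,1] (faults so far: 3)
  step 7: ref 6 -> HIT, frames=[2,6,1] (faults so far: 3)
  step 8: ref 2 -> HIT, frames=[2,6,1] (faults so far: 3)
  step 9: ref 2 -> HIT, frames=[2,6,1] (faults so far: 3)
  step 10: ref 5 -> FAULT, evict 2, frames=[5,6,1] (faults so far: 4)
  step 11: ref 2 -> FAULT, evict 6, frames=[5,2,1] (faults so far: 5)
  step 12: ref 1 -> HIT, frames=[5,2,1] (faults so far: 5)
  step 13: ref 2 -> HIT, frames=[5,2,1] (faults so far: 5)
  step 14: ref 2 -> HIT, frames=[5,2,1] (faults so far: 5)
  step 15: ref 1 -> HIT, frames=[5,2,1] (faults so far: 5)
  FIFO total faults: 5
--- LRU ---
  step 0: ref 2 -> FAULT, frames=[2,-,-] (faults so far: 1)
  step 1: ref 2 -> HIT, frames=[2,-,-] (faults so far: 1)
  step 2: ref 2 -> HIT, frames=[2,-,-] (faults so far: 1)
  step 3: ref 6 -> FAULT, frames=[2,6,-] (faults so far: 2)
  step 4: ref 1 -> FAULT, frames=[2,6,1] (faults so far: 3)
  step 5: ref 1 -> HIT, frames=[2,6,1] (faults so far: 3)
  step 6: ref 1 -> HIT, frames=[2,6,1] (faults so far: 3)
  step 7: ref 6 -> HIT, frames=[2,6,1] (faults so far: 3)
  step 8: ref 2 -> HIT, frames=[2,6,1] (faults so far: 3)
  step 9: ref 2 -> HIT, frames=[2,6,1] (faults so far: 3)
  step 10: ref 5 -> FAULT, evict 1, frames=[2,6,5] (faults so far: 4)
  step 11: ref 2 -> HIT, frames=[2,6,5] (faults so far: 4)
  step 12: ref 1 -> FAULT, evict 6, frames=[2,1,5] (faults so far: 5)
  step 13: ref 2 -> HIT, frames=[2,1,5] (faults so far: 5)
  step 14: ref 2 -> HIT, frames=[2,1,5] (faults so far: 5)
  step 15: ref 1 -> HIT, frames=[2,1,5] (faults so far: 5)
  LRU total faults: 5
--- Optimal ---
  step 0: ref 2 -> FAULT, frames=[2,-,-] (faults so far: 1)
  step 1: ref 2 -> HIT, frames=[2,-,-] (faults so far: 1)
  step 2: ref 2 -> HIT, frames=[2,-,-] (faults so far: 1)
  step 3: ref 6 -> FAULT, frames=[2,6,-] (faults so far: 2)
  step 4: ref 1 -> FAULT, frames=[2,6,1] (faults so far: 3)
  step 5: ref 1 -> HIT, frames=[2,6,1] (faults so far: 3)
  step 6: ref 1 -> HIT, frames=[2,6,1] (faults so far: 3)
  step 7: ref 6 -> HIT, frames=[2,6,1] (faults so far: 3)
  step 8: ref 2 -> HIT, frames=[2,6,1] (faults so far: 3)
  step 9: ref 2 -> HIT, frames=[2,6,1] (faults so far: 3)
  step 10: ref 5 -> FAULT, evict 6, frames=[2,5,1] (faults so far: 4)
  step 11: ref 2 -> HIT, frames=[2,5,1] (faults so far: 4)
  step 12: ref 1 -> HIT, frames=[2,5,1] (faults so far: 4)
  step 13: ref 2 -> HIT, frames=[2,5,1] (faults so far: 4)
  step 14: ref 2 -> HIT, frames=[2,5,1] (faults so far: 4)
  step 15: ref 1 -> HIT, frames=[2,5,1] (faults so far: 4)
  Optimal total faults: 4

Answer: 5 5 4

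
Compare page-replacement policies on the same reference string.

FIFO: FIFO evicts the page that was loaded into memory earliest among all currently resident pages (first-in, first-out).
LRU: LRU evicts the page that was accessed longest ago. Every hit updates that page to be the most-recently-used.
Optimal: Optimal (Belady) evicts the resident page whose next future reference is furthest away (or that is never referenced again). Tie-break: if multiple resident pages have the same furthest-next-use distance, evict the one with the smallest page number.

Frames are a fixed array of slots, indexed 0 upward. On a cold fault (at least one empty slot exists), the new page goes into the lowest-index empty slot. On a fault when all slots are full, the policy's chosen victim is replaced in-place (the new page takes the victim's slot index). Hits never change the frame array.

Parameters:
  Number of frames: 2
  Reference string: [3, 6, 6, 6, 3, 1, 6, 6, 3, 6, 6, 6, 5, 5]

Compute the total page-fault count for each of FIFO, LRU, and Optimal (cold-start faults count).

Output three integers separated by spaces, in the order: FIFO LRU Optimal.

Answer: 6 6 5

Derivation:
--- FIFO ---
  step 0: ref 3 -> FAULT, frames=[3,-] (faults so far: 1)
  step 1: ref 6 -> FAULT, frames=[3,6] (faults so far: 2)
  step 2: ref 6 -> HIT, frames=[3,6] (faults so far: 2)
  step 3: ref 6 -> HIT, frames=[3,6] (faults so far: 2)
  step 4: ref 3 -> HIT, frames=[3,6] (faults so far: 2)
  step 5: ref 1 -> FAULT, evict 3, frames=[1,6] (faults so far: 3)
  step 6: ref 6 -> HIT, frames=[1,6] (faults so far: 3)
  step 7: ref 6 -> HIT, frames=[1,6] (faults so far: 3)
  step 8: ref 3 -> FAULT, evict 6, frames=[1,3] (faults so far: 4)
  step 9: ref 6 -> FAULT, evict 1, frames=[6,3] (faults so far: 5)
  step 10: ref 6 -> HIT, frames=[6,3] (faults so far: 5)
  step 11: ref 6 -> HIT, frames=[6,3] (faults so far: 5)
  step 12: ref 5 -> FAULT, evict 3, frames=[6,5] (faults so far: 6)
  step 13: ref 5 -> HIT, frames=[6,5] (faults so far: 6)
  FIFO total faults: 6
--- LRU ---
  step 0: ref 3 -> FAULT, frames=[3,-] (faults so far: 1)
  step 1: ref 6 -> FAULT, frames=[3,6] (faults so far: 2)
  step 2: ref 6 -> HIT, frames=[3,6] (faults so far: 2)
  step 3: ref 6 -> HIT, frames=[3,6] (faults so far: 2)
  step 4: ref 3 -> HIT, frames=[3,6] (faults so far: 2)
  step 5: ref 1 -> FAULT, evict 6, frames=[3,1] (faults so far: 3)
  step 6: ref 6 -> FAULT, evict 3, frames=[6,1] (faults so far: 4)
  step 7: ref 6 -> HIT, frames=[6,1] (faults so far: 4)
  step 8: ref 3 -> FAULT, evict 1, frames=[6,3] (faults so far: 5)
  step 9: ref 6 -> HIT, frames=[6,3] (faults so far: 5)
  step 10: ref 6 -> HIT, frames=[6,3] (faults so far: 5)
  step 11: ref 6 -> HIT, frames=[6,3] (faults so far: 5)
  step 12: ref 5 -> FAULT, evict 3, frames=[6,5] (faults so far: 6)
  step 13: ref 5 -> HIT, frames=[6,5] (faults so far: 6)
  LRU total faults: 6
--- Optimal ---
  step 0: ref 3 -> FAULT, frames=[3,-] (faults so far: 1)
  step 1: ref 6 -> FAULT, frames=[3,6] (faults so far: 2)
  step 2: ref 6 -> HIT, frames=[3,6] (faults so far: 2)
  step 3: ref 6 -> HIT, frames=[3,6] (faults so far: 2)
  step 4: ref 3 -> HIT, frames=[3,6] (faults so far: 2)
  step 5: ref 1 -> FAULT, evict 3, frames=[1,6] (faults so far: 3)
  step 6: ref 6 -> HIT, frames=[1,6] (faults so far: 3)
  step 7: ref 6 -> HIT, frames=[1,6] (faults so far: 3)
  step 8: ref 3 -> FAULT, evict 1, frames=[3,6] (faults so far: 4)
  step 9: ref 6 -> HIT, frames=[3,6] (faults so far: 4)
  step 10: ref 6 -> HIT, frames=[3,6] (faults so far: 4)
  step 11: ref 6 -> HIT, frames=[3,6] (faults so far: 4)
  step 12: ref 5 -> FAULT, evict 3, frames=[5,6] (faults so far: 5)
  step 13: ref 5 -> HIT, frames=[5,6] (faults so far: 5)
  Optimal total faults: 5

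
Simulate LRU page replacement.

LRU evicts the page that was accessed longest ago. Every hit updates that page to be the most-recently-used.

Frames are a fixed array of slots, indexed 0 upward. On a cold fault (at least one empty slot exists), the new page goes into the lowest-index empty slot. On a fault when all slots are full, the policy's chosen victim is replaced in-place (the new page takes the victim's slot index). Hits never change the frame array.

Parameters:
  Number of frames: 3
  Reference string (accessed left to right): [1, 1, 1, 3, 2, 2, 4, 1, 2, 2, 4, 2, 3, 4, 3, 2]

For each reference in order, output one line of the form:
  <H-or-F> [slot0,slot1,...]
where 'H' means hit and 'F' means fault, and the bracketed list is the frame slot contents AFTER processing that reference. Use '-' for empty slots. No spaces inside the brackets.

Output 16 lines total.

F [1,-,-]
H [1,-,-]
H [1,-,-]
F [1,3,-]
F [1,3,2]
H [1,3,2]
F [4,3,2]
F [4,1,2]
H [4,1,2]
H [4,1,2]
H [4,1,2]
H [4,1,2]
F [4,3,2]
H [4,3,2]
H [4,3,2]
H [4,3,2]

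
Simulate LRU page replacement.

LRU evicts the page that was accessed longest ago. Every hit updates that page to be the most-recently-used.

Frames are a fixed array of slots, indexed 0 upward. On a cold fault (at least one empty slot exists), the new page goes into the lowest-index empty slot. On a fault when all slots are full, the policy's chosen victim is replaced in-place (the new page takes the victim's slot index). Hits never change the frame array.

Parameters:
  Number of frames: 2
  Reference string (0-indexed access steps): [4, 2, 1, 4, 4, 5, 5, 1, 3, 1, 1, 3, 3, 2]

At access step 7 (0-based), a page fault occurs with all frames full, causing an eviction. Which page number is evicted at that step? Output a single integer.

Answer: 4

Derivation:
Step 0: ref 4 -> FAULT, frames=[4,-]
Step 1: ref 2 -> FAULT, frames=[4,2]
Step 2: ref 1 -> FAULT, evict 4, frames=[1,2]
Step 3: ref 4 -> FAULT, evict 2, frames=[1,4]
Step 4: ref 4 -> HIT, frames=[1,4]
Step 5: ref 5 -> FAULT, evict 1, frames=[5,4]
Step 6: ref 5 -> HIT, frames=[5,4]
Step 7: ref 1 -> FAULT, evict 4, frames=[5,1]
At step 7: evicted page 4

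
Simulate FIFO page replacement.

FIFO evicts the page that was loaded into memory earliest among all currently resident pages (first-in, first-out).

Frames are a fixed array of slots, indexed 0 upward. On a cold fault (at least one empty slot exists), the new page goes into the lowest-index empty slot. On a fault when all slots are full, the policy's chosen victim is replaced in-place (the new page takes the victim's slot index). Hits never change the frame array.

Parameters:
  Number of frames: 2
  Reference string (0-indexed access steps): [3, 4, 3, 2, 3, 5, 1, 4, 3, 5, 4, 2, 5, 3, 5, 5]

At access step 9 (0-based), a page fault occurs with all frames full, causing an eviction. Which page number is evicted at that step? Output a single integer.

Step 0: ref 3 -> FAULT, frames=[3,-]
Step 1: ref 4 -> FAULT, frames=[3,4]
Step 2: ref 3 -> HIT, frames=[3,4]
Step 3: ref 2 -> FAULT, evict 3, frames=[2,4]
Step 4: ref 3 -> FAULT, evict 4, frames=[2,3]
Step 5: ref 5 -> FAULT, evict 2, frames=[5,3]
Step 6: ref 1 -> FAULT, evict 3, frames=[5,1]
Step 7: ref 4 -> FAULT, evict 5, frames=[4,1]
Step 8: ref 3 -> FAULT, evict 1, frames=[4,3]
Step 9: ref 5 -> FAULT, evict 4, frames=[5,3]
At step 9: evicted page 4

Answer: 4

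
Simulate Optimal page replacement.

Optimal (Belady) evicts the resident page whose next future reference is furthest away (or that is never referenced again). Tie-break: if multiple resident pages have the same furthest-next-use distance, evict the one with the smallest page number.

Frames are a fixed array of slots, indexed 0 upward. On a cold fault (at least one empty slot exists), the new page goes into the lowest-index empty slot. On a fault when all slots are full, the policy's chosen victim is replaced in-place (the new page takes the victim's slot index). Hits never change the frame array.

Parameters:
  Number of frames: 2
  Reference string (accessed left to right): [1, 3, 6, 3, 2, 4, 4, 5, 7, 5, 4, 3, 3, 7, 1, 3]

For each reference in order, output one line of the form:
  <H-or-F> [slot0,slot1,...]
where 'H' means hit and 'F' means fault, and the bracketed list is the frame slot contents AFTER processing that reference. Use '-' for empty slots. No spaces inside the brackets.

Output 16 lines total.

F [1,-]
F [1,3]
F [6,3]
H [6,3]
F [2,3]
F [4,3]
H [4,3]
F [4,5]
F [7,5]
H [7,5]
F [7,4]
F [7,3]
H [7,3]
H [7,3]
F [1,3]
H [1,3]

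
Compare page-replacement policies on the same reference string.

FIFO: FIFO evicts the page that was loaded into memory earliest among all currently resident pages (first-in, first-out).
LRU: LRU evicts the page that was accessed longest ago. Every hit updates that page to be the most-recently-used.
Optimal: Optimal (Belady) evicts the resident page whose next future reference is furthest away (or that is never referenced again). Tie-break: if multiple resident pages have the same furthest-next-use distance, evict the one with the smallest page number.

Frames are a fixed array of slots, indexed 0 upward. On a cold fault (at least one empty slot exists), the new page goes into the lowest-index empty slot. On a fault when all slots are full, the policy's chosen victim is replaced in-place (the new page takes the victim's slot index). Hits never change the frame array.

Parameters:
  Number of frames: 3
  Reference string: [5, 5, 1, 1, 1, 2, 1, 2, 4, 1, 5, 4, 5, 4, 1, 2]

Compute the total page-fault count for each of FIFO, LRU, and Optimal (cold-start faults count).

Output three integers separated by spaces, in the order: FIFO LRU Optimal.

Answer: 7 6 5

Derivation:
--- FIFO ---
  step 0: ref 5 -> FAULT, frames=[5,-,-] (faults so far: 1)
  step 1: ref 5 -> HIT, frames=[5,-,-] (faults so far: 1)
  step 2: ref 1 -> FAULT, frames=[5,1,-] (faults so far: 2)
  step 3: ref 1 -> HIT, frames=[5,1,-] (faults so far: 2)
  step 4: ref 1 -> HIT, frames=[5,1,-] (faults so far: 2)
  step 5: ref 2 -> FAULT, frames=[5,1,2] (faults so far: 3)
  step 6: ref 1 -> HIT, frames=[5,1,2] (faults so far: 3)
  step 7: ref 2 -> HIT, frames=[5,1,2] (faults so far: 3)
  step 8: ref 4 -> FAULT, evict 5, frames=[4,1,2] (faults so far: 4)
  step 9: ref 1 -> HIT, frames=[4,1,2] (faults so far: 4)
  step 10: ref 5 -> FAULT, evict 1, frames=[4,5,2] (faults so far: 5)
  step 11: ref 4 -> HIT, frames=[4,5,2] (faults so far: 5)
  step 12: ref 5 -> HIT, frames=[4,5,2] (faults so far: 5)
  step 13: ref 4 -> HIT, frames=[4,5,2] (faults so far: 5)
  step 14: ref 1 -> FAULT, evict 2, frames=[4,5,1] (faults so far: 6)
  step 15: ref 2 -> FAULT, evict 4, frames=[2,5,1] (faults so far: 7)
  FIFO total faults: 7
--- LRU ---
  step 0: ref 5 -> FAULT, frames=[5,-,-] (faults so far: 1)
  step 1: ref 5 -> HIT, frames=[5,-,-] (faults so far: 1)
  step 2: ref 1 -> FAULT, frames=[5,1,-] (faults so far: 2)
  step 3: ref 1 -> HIT, frames=[5,1,-] (faults so far: 2)
  step 4: ref 1 -> HIT, frames=[5,1,-] (faults so far: 2)
  step 5: ref 2 -> FAULT, frames=[5,1,2] (faults so far: 3)
  step 6: ref 1 -> HIT, frames=[5,1,2] (faults so far: 3)
  step 7: ref 2 -> HIT, frames=[5,1,2] (faults so far: 3)
  step 8: ref 4 -> FAULT, evict 5, frames=[4,1,2] (faults so far: 4)
  step 9: ref 1 -> HIT, frames=[4,1,2] (faults so far: 4)
  step 10: ref 5 -> FAULT, evict 2, frames=[4,1,5] (faults so far: 5)
  step 11: ref 4 -> HIT, frames=[4,1,5] (faults so far: 5)
  step 12: ref 5 -> HIT, frames=[4,1,5] (faults so far: 5)
  step 13: ref 4 -> HIT, frames=[4,1,5] (faults so far: 5)
  step 14: ref 1 -> HIT, frames=[4,1,5] (faults so far: 5)
  step 15: ref 2 -> FAULT, evict 5, frames=[4,1,2] (faults so far: 6)
  LRU total faults: 6
--- Optimal ---
  step 0: ref 5 -> FAULT, frames=[5,-,-] (faults so far: 1)
  step 1: ref 5 -> HIT, frames=[5,-,-] (faults so far: 1)
  step 2: ref 1 -> FAULT, frames=[5,1,-] (faults so far: 2)
  step 3: ref 1 -> HIT, frames=[5,1,-] (faults so far: 2)
  step 4: ref 1 -> HIT, frames=[5,1,-] (faults so far: 2)
  step 5: ref 2 -> FAULT, frames=[5,1,2] (faults so far: 3)
  step 6: ref 1 -> HIT, frames=[5,1,2] (faults so far: 3)
  step 7: ref 2 -> HIT, frames=[5,1,2] (faults so far: 3)
  step 8: ref 4 -> FAULT, evict 2, frames=[5,1,4] (faults so far: 4)
  step 9: ref 1 -> HIT, frames=[5,1,4] (faults so far: 4)
  step 10: ref 5 -> HIT, frames=[5,1,4] (faults so far: 4)
  step 11: ref 4 -> HIT, frames=[5,1,4] (faults so far: 4)
  step 12: ref 5 -> HIT, frames=[5,1,4] (faults so far: 4)
  step 13: ref 4 -> HIT, frames=[5,1,4] (faults so far: 4)
  step 14: ref 1 -> HIT, frames=[5,1,4] (faults so far: 4)
  step 15: ref 2 -> FAULT, evict 1, frames=[5,2,4] (faults so far: 5)
  Optimal total faults: 5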